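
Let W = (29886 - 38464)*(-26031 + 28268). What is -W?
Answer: 19188986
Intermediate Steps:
W = -19188986 (W = -8578*2237 = -19188986)
-W = -1*(-19188986) = 19188986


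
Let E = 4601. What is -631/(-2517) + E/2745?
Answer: 4437604/2303055 ≈ 1.9268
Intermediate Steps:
-631/(-2517) + E/2745 = -631/(-2517) + 4601/2745 = -631*(-1/2517) + 4601*(1/2745) = 631/2517 + 4601/2745 = 4437604/2303055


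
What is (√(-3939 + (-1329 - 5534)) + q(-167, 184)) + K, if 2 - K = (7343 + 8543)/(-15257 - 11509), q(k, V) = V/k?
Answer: 3333931/2234961 + I*√10802 ≈ 1.4917 + 103.93*I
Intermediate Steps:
K = 34709/13383 (K = 2 - (7343 + 8543)/(-15257 - 11509) = 2 - 15886/(-26766) = 2 - 15886*(-1)/26766 = 2 - 1*(-7943/13383) = 2 + 7943/13383 = 34709/13383 ≈ 2.5935)
(√(-3939 + (-1329 - 5534)) + q(-167, 184)) + K = (√(-3939 + (-1329 - 5534)) + 184/(-167)) + 34709/13383 = (√(-3939 - 6863) + 184*(-1/167)) + 34709/13383 = (√(-10802) - 184/167) + 34709/13383 = (I*√10802 - 184/167) + 34709/13383 = (-184/167 + I*√10802) + 34709/13383 = 3333931/2234961 + I*√10802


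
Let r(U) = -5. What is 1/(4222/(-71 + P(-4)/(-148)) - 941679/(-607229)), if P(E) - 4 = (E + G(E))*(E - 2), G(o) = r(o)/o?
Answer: -12786421053/739032433345 ≈ -0.017302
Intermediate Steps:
G(o) = -5/o
P(E) = 4 + (-2 + E)*(E - 5/E) (P(E) = 4 + (E - 5/E)*(E - 2) = 4 + (E - 5/E)*(-2 + E) = 4 + (-2 + E)*(E - 5/E))
1/(4222/(-71 + P(-4)/(-148)) - 941679/(-607229)) = 1/(4222/(-71 + (-1 + (-4)² - 2*(-4) + 10/(-4))/(-148)) - 941679/(-607229)) = 1/(4222/(-71 + (-1 + 16 + 8 + 10*(-¼))*(-1/148)) - 941679*(-1/607229)) = 1/(4222/(-71 + (-1 + 16 + 8 - 5/2)*(-1/148)) + 941679/607229) = 1/(4222/(-71 + (41/2)*(-1/148)) + 941679/607229) = 1/(4222/(-71 - 41/296) + 941679/607229) = 1/(4222/(-21057/296) + 941679/607229) = 1/(4222*(-296/21057) + 941679/607229) = 1/(-1249712/21057 + 941679/607229) = 1/(-739032433345/12786421053) = -12786421053/739032433345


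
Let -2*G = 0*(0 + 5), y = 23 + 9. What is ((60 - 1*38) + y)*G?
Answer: 0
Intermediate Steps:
y = 32
G = 0 (G = -0*(0 + 5) = -0*5 = -1/2*0 = 0)
((60 - 1*38) + y)*G = ((60 - 1*38) + 32)*0 = ((60 - 38) + 32)*0 = (22 + 32)*0 = 54*0 = 0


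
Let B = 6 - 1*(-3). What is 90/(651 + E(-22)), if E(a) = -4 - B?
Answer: 45/319 ≈ 0.14107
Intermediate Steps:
B = 9 (B = 6 + 3 = 9)
E(a) = -13 (E(a) = -4 - 1*9 = -4 - 9 = -13)
90/(651 + E(-22)) = 90/(651 - 13) = 90/638 = (1/638)*90 = 45/319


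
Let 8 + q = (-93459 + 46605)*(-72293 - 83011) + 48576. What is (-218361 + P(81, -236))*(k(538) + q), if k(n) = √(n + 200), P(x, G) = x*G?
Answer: -1728039905469768 - 712431*√82 ≈ -1.7280e+15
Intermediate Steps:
P(x, G) = G*x
k(n) = √(200 + n)
q = 7276662184 (q = -8 + ((-93459 + 46605)*(-72293 - 83011) + 48576) = -8 + (-46854*(-155304) + 48576) = -8 + (7276613616 + 48576) = -8 + 7276662192 = 7276662184)
(-218361 + P(81, -236))*(k(538) + q) = (-218361 - 236*81)*(√(200 + 538) + 7276662184) = (-218361 - 19116)*(√738 + 7276662184) = -237477*(3*√82 + 7276662184) = -237477*(7276662184 + 3*√82) = -1728039905469768 - 712431*√82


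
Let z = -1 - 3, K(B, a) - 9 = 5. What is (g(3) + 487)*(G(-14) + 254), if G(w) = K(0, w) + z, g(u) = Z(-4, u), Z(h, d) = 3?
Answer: 129360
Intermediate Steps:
K(B, a) = 14 (K(B, a) = 9 + 5 = 14)
z = -4
g(u) = 3
G(w) = 10 (G(w) = 14 - 4 = 10)
(g(3) + 487)*(G(-14) + 254) = (3 + 487)*(10 + 254) = 490*264 = 129360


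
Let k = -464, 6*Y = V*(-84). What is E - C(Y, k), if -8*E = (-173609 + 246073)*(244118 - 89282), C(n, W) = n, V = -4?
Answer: -1402504544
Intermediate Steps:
Y = 56 (Y = (-4*(-84))/6 = (⅙)*336 = 56)
E = -1402504488 (E = -(-173609 + 246073)*(244118 - 89282)/8 = -9058*154836 = -⅛*11220035904 = -1402504488)
E - C(Y, k) = -1402504488 - 1*56 = -1402504488 - 56 = -1402504544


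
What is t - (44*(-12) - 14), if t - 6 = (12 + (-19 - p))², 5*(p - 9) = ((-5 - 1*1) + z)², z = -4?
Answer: 1844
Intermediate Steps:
p = 29 (p = 9 + ((-5 - 1*1) - 4)²/5 = 9 + ((-5 - 1) - 4)²/5 = 9 + (-6 - 4)²/5 = 9 + (⅕)*(-10)² = 9 + (⅕)*100 = 9 + 20 = 29)
t = 1302 (t = 6 + (12 + (-19 - 1*29))² = 6 + (12 + (-19 - 29))² = 6 + (12 - 48)² = 6 + (-36)² = 6 + 1296 = 1302)
t - (44*(-12) - 14) = 1302 - (44*(-12) - 14) = 1302 - (-528 - 14) = 1302 - 1*(-542) = 1302 + 542 = 1844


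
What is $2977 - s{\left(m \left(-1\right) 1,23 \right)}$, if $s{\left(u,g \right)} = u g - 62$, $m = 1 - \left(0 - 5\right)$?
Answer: $3177$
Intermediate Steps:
$m = 6$ ($m = 1 - -5 = 1 + 5 = 6$)
$s{\left(u,g \right)} = -62 + g u$ ($s{\left(u,g \right)} = g u - 62 = -62 + g u$)
$2977 - s{\left(m \left(-1\right) 1,23 \right)} = 2977 - \left(-62 + 23 \cdot 6 \left(-1\right) 1\right) = 2977 - \left(-62 + 23 \left(\left(-6\right) 1\right)\right) = 2977 - \left(-62 + 23 \left(-6\right)\right) = 2977 - \left(-62 - 138\right) = 2977 - -200 = 2977 + 200 = 3177$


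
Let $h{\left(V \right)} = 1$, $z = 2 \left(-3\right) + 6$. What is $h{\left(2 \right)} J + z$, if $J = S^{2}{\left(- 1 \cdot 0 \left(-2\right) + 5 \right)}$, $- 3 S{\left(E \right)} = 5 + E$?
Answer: $\frac{100}{9} \approx 11.111$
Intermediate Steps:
$z = 0$ ($z = -6 + 6 = 0$)
$S{\left(E \right)} = - \frac{5}{3} - \frac{E}{3}$ ($S{\left(E \right)} = - \frac{5 + E}{3} = - \frac{5}{3} - \frac{E}{3}$)
$J = \frac{100}{9}$ ($J = \left(- \frac{5}{3} - \frac{- 1 \cdot 0 \left(-2\right) + 5}{3}\right)^{2} = \left(- \frac{5}{3} - \frac{- 0 \left(-2\right) + 5}{3}\right)^{2} = \left(- \frac{5}{3} - \frac{\left(-1\right) 0 + 5}{3}\right)^{2} = \left(- \frac{5}{3} - \frac{0 + 5}{3}\right)^{2} = \left(- \frac{5}{3} - \frac{5}{3}\right)^{2} = \left(- \frac{10}{3}\right)^{2} = \frac{100}{9} \approx 11.111$)
$h{\left(2 \right)} J + z = 1 \cdot \frac{100}{9} + 0 = \frac{100}{9} + 0 = \frac{100}{9}$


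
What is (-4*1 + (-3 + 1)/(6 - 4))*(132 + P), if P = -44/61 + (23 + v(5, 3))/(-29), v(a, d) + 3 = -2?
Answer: -1155670/1769 ≈ -653.29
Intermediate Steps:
v(a, d) = -5 (v(a, d) = -3 - 2 = -5)
P = -2374/1769 (P = -44/61 + (23 - 5)/(-29) = -44*1/61 + 18*(-1/29) = -44/61 - 18/29 = -2374/1769 ≈ -1.3420)
(-4*1 + (-3 + 1)/(6 - 4))*(132 + P) = (-4*1 + (-3 + 1)/(6 - 4))*(132 - 2374/1769) = (-4 - 2/2)*(231134/1769) = (-4 - 2*1/2)*(231134/1769) = (-4 - 1)*(231134/1769) = -5*231134/1769 = -1155670/1769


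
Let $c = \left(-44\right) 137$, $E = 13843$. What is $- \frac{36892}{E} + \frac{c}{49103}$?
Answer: $- \frac{1894953480}{679732829} \approx -2.7878$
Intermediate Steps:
$c = -6028$
$- \frac{36892}{E} + \frac{c}{49103} = - \frac{36892}{13843} - \frac{6028}{49103} = - \frac{1894953480}{679732829}$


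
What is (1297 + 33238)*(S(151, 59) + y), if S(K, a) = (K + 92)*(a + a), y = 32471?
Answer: 2111642575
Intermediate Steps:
S(K, a) = 2*a*(92 + K) (S(K, a) = (92 + K)*(2*a) = 2*a*(92 + K))
(1297 + 33238)*(S(151, 59) + y) = (1297 + 33238)*(2*59*(92 + 151) + 32471) = 34535*(2*59*243 + 32471) = 34535*(28674 + 32471) = 34535*61145 = 2111642575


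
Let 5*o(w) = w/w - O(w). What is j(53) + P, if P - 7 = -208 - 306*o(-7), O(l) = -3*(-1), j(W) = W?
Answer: -128/5 ≈ -25.600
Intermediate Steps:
O(l) = 3
o(w) = -⅖ (o(w) = (w/w - 1*3)/5 = (1 - 3)/5 = (⅕)*(-2) = -⅖)
P = -393/5 (P = 7 + (-208 - 306*(-⅖)) = 7 + (-208 + 612/5) = 7 - 428/5 = -393/5 ≈ -78.600)
j(53) + P = 53 - 393/5 = -128/5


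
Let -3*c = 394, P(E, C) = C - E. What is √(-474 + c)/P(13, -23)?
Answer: -I*√1362/54 ≈ -0.68343*I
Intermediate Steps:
c = -394/3 (c = -⅓*394 = -394/3 ≈ -131.33)
√(-474 + c)/P(13, -23) = √(-474 - 394/3)/(-23 - 1*13) = √(-1816/3)/(-23 - 13) = (2*I*√1362/3)/(-36) = (2*I*√1362/3)*(-1/36) = -I*√1362/54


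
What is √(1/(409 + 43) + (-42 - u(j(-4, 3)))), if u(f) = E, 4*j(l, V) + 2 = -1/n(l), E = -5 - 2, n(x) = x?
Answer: I*√1787547/226 ≈ 5.9159*I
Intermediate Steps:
E = -7
j(l, V) = -½ - 1/(4*l) (j(l, V) = -½ + (-1/l)/4 = -½ - 1/(4*l))
u(f) = -7
√(1/(409 + 43) + (-42 - u(j(-4, 3)))) = √(1/(409 + 43) + (-42 - 1*(-7))) = √(1/452 + (-42 + 7)) = √(1/452 - 35) = √(-15819/452) = I*√1787547/226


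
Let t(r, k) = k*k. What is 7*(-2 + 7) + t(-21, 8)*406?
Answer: 26019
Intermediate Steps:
t(r, k) = k²
7*(-2 + 7) + t(-21, 8)*406 = 7*(-2 + 7) + 8²*406 = 7*5 + 64*406 = 35 + 25984 = 26019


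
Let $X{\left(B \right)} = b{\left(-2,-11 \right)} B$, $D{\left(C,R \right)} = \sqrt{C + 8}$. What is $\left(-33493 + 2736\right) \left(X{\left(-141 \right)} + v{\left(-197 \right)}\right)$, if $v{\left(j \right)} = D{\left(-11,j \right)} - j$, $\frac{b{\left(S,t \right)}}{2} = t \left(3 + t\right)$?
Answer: $757206583 - 30757 i \sqrt{3} \approx 7.5721 \cdot 10^{8} - 53273.0 i$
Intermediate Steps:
$b{\left(S,t \right)} = 2 t \left(3 + t\right)$
$D{\left(C,R \right)} = \sqrt{8 + C}$
$X{\left(B \right)} = 176 B$ ($X{\left(B \right)} = 2 \left(-11\right) \left(3 - 11\right) B = 2 \left(-11\right) \left(-8\right) B = 176 B$)
$v{\left(j \right)} = - j + i \sqrt{3}$ ($v{\left(j \right)} = \sqrt{8 - 11} - j = \sqrt{-3} - j = i \sqrt{3} - j = - j + i \sqrt{3}$)
$\left(-33493 + 2736\right) \left(X{\left(-141 \right)} + v{\left(-197 \right)}\right) = \left(-33493 + 2736\right) \left(176 \left(-141\right) + \left(\left(-1\right) \left(-197\right) + i \sqrt{3}\right)\right) = - 30757 \left(-24816 + \left(197 + i \sqrt{3}\right)\right) = - 30757 \left(-24619 + i \sqrt{3}\right) = 757206583 - 30757 i \sqrt{3}$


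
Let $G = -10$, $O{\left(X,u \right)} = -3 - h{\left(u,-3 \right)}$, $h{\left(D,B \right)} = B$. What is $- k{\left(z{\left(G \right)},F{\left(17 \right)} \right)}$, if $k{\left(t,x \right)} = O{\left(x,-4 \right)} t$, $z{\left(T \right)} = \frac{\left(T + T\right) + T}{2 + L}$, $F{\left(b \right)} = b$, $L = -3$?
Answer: $0$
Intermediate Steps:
$O{\left(X,u \right)} = 0$ ($O{\left(X,u \right)} = -3 - -3 = -3 + 3 = 0$)
$z{\left(T \right)} = - 3 T$ ($z{\left(T \right)} = \frac{\left(T + T\right) + T}{2 - 3} = \frac{2 T + T}{-1} = 3 T \left(-1\right) = - 3 T$)
$k{\left(t,x \right)} = 0$ ($k{\left(t,x \right)} = 0 t = 0$)
$- k{\left(z{\left(G \right)},F{\left(17 \right)} \right)} = \left(-1\right) 0 = 0$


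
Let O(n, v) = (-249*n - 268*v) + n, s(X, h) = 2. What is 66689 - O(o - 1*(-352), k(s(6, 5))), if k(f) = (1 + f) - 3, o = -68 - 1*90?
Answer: 114801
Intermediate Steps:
o = -158 (o = -68 - 90 = -158)
k(f) = -2 + f
O(n, v) = -268*v - 248*n (O(n, v) = (-268*v - 249*n) + n = -268*v - 248*n)
66689 - O(o - 1*(-352), k(s(6, 5))) = 66689 - (-268*(-2 + 2) - 248*(-158 - 1*(-352))) = 66689 - (-268*0 - 248*(-158 + 352)) = 66689 - (0 - 248*194) = 66689 - (0 - 48112) = 66689 - 1*(-48112) = 66689 + 48112 = 114801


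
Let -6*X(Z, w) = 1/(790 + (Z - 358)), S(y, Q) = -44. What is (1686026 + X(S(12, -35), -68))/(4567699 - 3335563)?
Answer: 36009803/26315712 ≈ 1.3684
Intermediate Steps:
X(Z, w) = -1/(6*(432 + Z)) (X(Z, w) = -1/(6*(790 + (Z - 358))) = -1/(6*(790 + (-358 + Z))) = -1/(6*(432 + Z)))
(1686026 + X(S(12, -35), -68))/(4567699 - 3335563) = (1686026 - 1/(2592 + 6*(-44)))/(4567699 - 3335563) = (1686026 - 1/(2592 - 264))/1232136 = (1686026 - 1/2328)*(1/1232136) = (3925068527/2328)*(1/1232136) = 36009803/26315712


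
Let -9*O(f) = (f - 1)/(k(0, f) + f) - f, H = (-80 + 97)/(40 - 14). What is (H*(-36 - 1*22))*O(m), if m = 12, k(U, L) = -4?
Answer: -41905/936 ≈ -44.770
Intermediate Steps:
H = 17/26 ≈ 0.65385
O(f) = f/9 - (-1 + f)/(9*(-4 + f)) (O(f) = -((f - 1)/(-4 + f) - f)/9 = -((-1 + f)/(-4 + f) - f)/9 = -(-f + (-1 + f)/(-4 + f))/9 = f/9 - (-1 + f)/(9*(-4 + f)))
(H*(-36 - 1*22))*O(m) = (17*(-36 - 1*22)/26)*((1 + 12² - 5*12)/(9*(-4 + 12))) = (17*(-36 - 22)/26)*((⅑)*(1 + 144 - 60)/8) = ((17/26)*(-58))*((⅑)*(⅛)*85) = -493/13*85/72 = -41905/936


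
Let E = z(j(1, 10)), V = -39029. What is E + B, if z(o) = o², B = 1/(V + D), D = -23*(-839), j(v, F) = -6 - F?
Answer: 5051391/19732 ≈ 256.00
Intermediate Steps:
D = 19297
B = -1/19732 (B = 1/(-39029 + 19297) = 1/(-19732) = -1/19732 ≈ -5.0679e-5)
E = 256 (E = (-6 - 1*10)² = (-6 - 10)² = (-16)² = 256)
E + B = 256 - 1/19732 = 5051391/19732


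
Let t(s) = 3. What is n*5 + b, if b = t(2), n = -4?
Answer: -17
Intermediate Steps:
b = 3
n*5 + b = -4*5 + 3 = -20 + 3 = -17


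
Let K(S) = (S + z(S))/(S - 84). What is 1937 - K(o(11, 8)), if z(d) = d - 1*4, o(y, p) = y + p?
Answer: 125939/65 ≈ 1937.5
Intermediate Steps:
o(y, p) = p + y
z(d) = -4 + d (z(d) = d - 4 = -4 + d)
K(S) = (-4 + 2*S)/(-84 + S) (K(S) = (S + (-4 + S))/(S - 84) = (-4 + 2*S)/(-84 + S))
1937 - K(o(11, 8)) = 1937 - 2*(-2 + (8 + 11))/(-84 + (8 + 11)) = 1937 - 2*(-2 + 19)/(-84 + 19) = 1937 - 2*17/(-65) = 1937 - 2*(-1)*17/65 = 1937 - 1*(-34/65) = 1937 + 34/65 = 125939/65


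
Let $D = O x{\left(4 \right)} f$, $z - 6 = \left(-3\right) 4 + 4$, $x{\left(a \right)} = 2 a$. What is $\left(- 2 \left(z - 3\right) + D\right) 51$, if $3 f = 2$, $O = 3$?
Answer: $1326$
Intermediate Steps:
$f = \frac{2}{3}$ ($f = \frac{1}{3} \cdot 2 = \frac{2}{3} \approx 0.66667$)
$z = -2$ ($z = 6 + \left(\left(-3\right) 4 + 4\right) = 6 + \left(-12 + 4\right) = 6 - 8 = -2$)
$D = 16$ ($D = 3 \cdot 2 \cdot 4 \cdot \frac{2}{3} = 3 \cdot 8 \cdot \frac{2}{3} = 24 \cdot \frac{2}{3} = 16$)
$\left(- 2 \left(z - 3\right) + D\right) 51 = \left(- 2 \left(-2 - 3\right) + 16\right) 51 = \left(\left(-2\right) \left(-5\right) + 16\right) 51 = \left(10 + 16\right) 51 = 26 \cdot 51 = 1326$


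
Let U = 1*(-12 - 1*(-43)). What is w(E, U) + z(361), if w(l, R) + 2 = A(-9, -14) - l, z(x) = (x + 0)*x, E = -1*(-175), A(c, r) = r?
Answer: 130130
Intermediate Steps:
E = 175
z(x) = x² (z(x) = x*x = x²)
U = 31 (U = 1*(-12 + 43) = 1*31 = 31)
w(l, R) = -16 - l (w(l, R) = -2 + (-14 - l) = -16 - l)
w(E, U) + z(361) = (-16 - 1*175) + 361² = (-16 - 175) + 130321 = -191 + 130321 = 130130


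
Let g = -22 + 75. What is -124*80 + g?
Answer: -9867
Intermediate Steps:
g = 53
-124*80 + g = -124*80 + 53 = -9920 + 53 = -9867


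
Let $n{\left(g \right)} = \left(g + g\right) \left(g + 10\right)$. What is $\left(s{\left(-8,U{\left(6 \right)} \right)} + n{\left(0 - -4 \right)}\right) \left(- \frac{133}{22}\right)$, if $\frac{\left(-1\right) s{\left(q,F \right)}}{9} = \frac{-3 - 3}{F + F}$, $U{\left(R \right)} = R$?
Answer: $- \frac{30989}{44} \approx -704.29$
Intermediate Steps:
$s{\left(q,F \right)} = \frac{27}{F}$ ($s{\left(q,F \right)} = - 9 \frac{-3 - 3}{F + F} = - 9 \left(- \frac{6}{2 F}\right) = - 9 \left(- 6 \frac{1}{2 F}\right) = - 9 \left(- \frac{3}{F}\right) = \frac{27}{F}$)
$n{\left(g \right)} = 2 g \left(10 + g\right)$
$\left(s{\left(-8,U{\left(6 \right)} \right)} + n{\left(0 - -4 \right)}\right) \left(- \frac{133}{22}\right) = \left(\frac{27}{6} + 2 \left(0 - -4\right) \left(10 + \left(0 - -4\right)\right)\right) \left(- \frac{133}{22}\right) = \left(27 \cdot \frac{1}{6} + 2 \left(0 + 4\right) \left(10 + \left(0 + 4\right)\right)\right) \left(\left(-133\right) \frac{1}{22}\right) = \left(\frac{9}{2} + 2 \cdot 4 \left(10 + 4\right)\right) \left(- \frac{133}{22}\right) = \left(\frac{9}{2} + 2 \cdot 4 \cdot 14\right) \left(- \frac{133}{22}\right) = \left(\frac{9}{2} + 112\right) \left(- \frac{133}{22}\right) = \frac{233}{2} \left(- \frac{133}{22}\right) = - \frac{30989}{44}$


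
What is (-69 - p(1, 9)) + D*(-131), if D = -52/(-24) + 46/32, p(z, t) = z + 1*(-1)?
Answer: -25975/48 ≈ -541.15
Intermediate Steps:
p(z, t) = -1 + z (p(z, t) = z - 1 = -1 + z)
D = 173/48 (D = -52*(-1/24) + 46*(1/32) = 13/6 + 23/16 = 173/48 ≈ 3.6042)
(-69 - p(1, 9)) + D*(-131) = (-69 - (-1 + 1)) + (173/48)*(-131) = (-69 - 1*0) - 22663/48 = (-69 + 0) - 22663/48 = -69 - 22663/48 = -25975/48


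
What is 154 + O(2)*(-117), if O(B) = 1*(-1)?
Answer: 271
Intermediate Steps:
O(B) = -1
154 + O(2)*(-117) = 154 - 1*(-117) = 154 + 117 = 271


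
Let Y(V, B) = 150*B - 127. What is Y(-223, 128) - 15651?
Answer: 3422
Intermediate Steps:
Y(V, B) = -127 + 150*B
Y(-223, 128) - 15651 = (-127 + 150*128) - 15651 = (-127 + 19200) - 15651 = 19073 - 15651 = 3422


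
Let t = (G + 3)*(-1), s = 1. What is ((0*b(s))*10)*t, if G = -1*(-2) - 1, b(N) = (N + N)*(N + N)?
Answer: 0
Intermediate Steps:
b(N) = 4*N² (b(N) = (2*N)*(2*N) = 4*N²)
G = 1 (G = 2 - 1 = 1)
t = -4 (t = (1 + 3)*(-1) = 4*(-1) = -4)
((0*b(s))*10)*t = ((0*(4*1²))*10)*(-4) = ((0*(4*1))*10)*(-4) = ((0*4)*10)*(-4) = (0*10)*(-4) = 0*(-4) = 0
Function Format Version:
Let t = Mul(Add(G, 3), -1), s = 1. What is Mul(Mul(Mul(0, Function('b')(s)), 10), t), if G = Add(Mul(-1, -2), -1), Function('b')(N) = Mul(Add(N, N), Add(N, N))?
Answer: 0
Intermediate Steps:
Function('b')(N) = Mul(4, Pow(N, 2)) (Function('b')(N) = Mul(Mul(2, N), Mul(2, N)) = Mul(4, Pow(N, 2)))
G = 1 (G = Add(2, -1) = 1)
t = -4 (t = Mul(Add(1, 3), -1) = Mul(4, -1) = -4)
Mul(Mul(Mul(0, Function('b')(s)), 10), t) = Mul(Mul(Mul(0, Mul(4, Pow(1, 2))), 10), -4) = Mul(Mul(Mul(0, Mul(4, 1)), 10), -4) = Mul(Mul(Mul(0, 4), 10), -4) = Mul(Mul(0, 10), -4) = Mul(0, -4) = 0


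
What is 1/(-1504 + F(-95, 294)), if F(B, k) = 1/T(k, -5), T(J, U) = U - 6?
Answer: -11/16545 ≈ -0.00066485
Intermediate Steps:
T(J, U) = -6 + U
F(B, k) = -1/11 (F(B, k) = 1/(-6 - 5) = 1/(-11) = -1/11)
1/(-1504 + F(-95, 294)) = 1/(-1504 - 1/11) = 1/(-16545/11) = -11/16545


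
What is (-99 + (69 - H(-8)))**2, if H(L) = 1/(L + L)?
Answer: 229441/256 ≈ 896.25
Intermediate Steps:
H(L) = 1/(2*L)
(-99 + (69 - H(-8)))**2 = (-99 + (69 - 1/(2*(-8))))**2 = (-99 + (69 - (-1)/(2*8)))**2 = (-99 + (69 - 1*(-1/16)))**2 = (-99 + (69 + 1/16))**2 = (-99 + 1105/16)**2 = (-479/16)**2 = 229441/256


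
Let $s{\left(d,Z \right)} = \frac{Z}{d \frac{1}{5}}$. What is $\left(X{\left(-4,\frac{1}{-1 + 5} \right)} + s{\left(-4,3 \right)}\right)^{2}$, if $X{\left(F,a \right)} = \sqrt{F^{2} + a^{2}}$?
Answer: $\frac{\left(15 - \sqrt{257}\right)^{2}}{16} \approx 0.066463$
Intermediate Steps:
$s{\left(d,Z \right)} = \frac{5 Z}{d}$ ($s{\left(d,Z \right)} = \frac{Z}{d \frac{1}{5}} = \frac{Z}{\frac{1}{5} d} = Z \frac{5}{d} = \frac{5 Z}{d}$)
$\left(X{\left(-4,\frac{1}{-1 + 5} \right)} + s{\left(-4,3 \right)}\right)^{2} = \left(\sqrt{\left(-4\right)^{2} + \left(\frac{1}{-1 + 5}\right)^{2}} + 5 \cdot 3 \frac{1}{-4}\right)^{2} = \left(\sqrt{16 + \left(\frac{1}{4}\right)^{2}} + 5 \cdot 3 \left(- \frac{1}{4}\right)\right)^{2} = \left(\sqrt{16 + \left(\frac{1}{4}\right)^{2}} - \frac{15}{4}\right)^{2} = \left(\sqrt{16 + \frac{1}{16}} - \frac{15}{4}\right)^{2} = \left(\sqrt{\frac{257}{16}} - \frac{15}{4}\right)^{2} = \left(\frac{\sqrt{257}}{4} - \frac{15}{4}\right)^{2} = \left(- \frac{15}{4} + \frac{\sqrt{257}}{4}\right)^{2}$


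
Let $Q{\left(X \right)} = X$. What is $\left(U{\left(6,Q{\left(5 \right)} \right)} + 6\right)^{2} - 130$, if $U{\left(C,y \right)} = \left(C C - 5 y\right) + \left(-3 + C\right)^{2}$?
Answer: $546$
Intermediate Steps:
$U{\left(C,y \right)} = C^{2} + \left(-3 + C\right)^{2} - 5 y$ ($U{\left(C,y \right)} = \left(C^{2} - 5 y\right) + \left(-3 + C\right)^{2} = C^{2} + \left(-3 + C\right)^{2} - 5 y$)
$\left(U{\left(6,Q{\left(5 \right)} \right)} + 6\right)^{2} - 130 = \left(\left(6^{2} + \left(-3 + 6\right)^{2} - 25\right) + 6\right)^{2} - 130 = \left(\left(36 + 3^{2} - 25\right) + 6\right)^{2} - 130 = \left(\left(36 + 9 - 25\right) + 6\right)^{2} - 130 = \left(20 + 6\right)^{2} - 130 = 26^{2} - 130 = 676 - 130 = 546$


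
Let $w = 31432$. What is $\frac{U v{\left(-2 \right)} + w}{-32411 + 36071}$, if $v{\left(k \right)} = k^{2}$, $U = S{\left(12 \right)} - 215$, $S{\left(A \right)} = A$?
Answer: $\frac{1531}{183} \approx 8.3661$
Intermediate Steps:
$U = -203$ ($U = 12 - 215 = -203$)
$\frac{U v{\left(-2 \right)} + w}{-32411 + 36071} = \frac{- 203 \left(-2\right)^{2} + 31432}{-32411 + 36071} = \frac{\left(-203\right) 4 + 31432}{3660} = \left(-812 + 31432\right) \frac{1}{3660} = 30620 \cdot \frac{1}{3660} = \frac{1531}{183}$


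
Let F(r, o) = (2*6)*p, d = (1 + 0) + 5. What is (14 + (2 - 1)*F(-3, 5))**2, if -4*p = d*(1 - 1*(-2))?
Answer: 1600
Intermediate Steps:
d = 6 (d = 1 + 5 = 6)
p = -9/2 (p = -3*(1 - 1*(-2))/2 = -3*(1 + 2)/2 = -3*3/2 = -1/4*18 = -9/2 ≈ -4.5000)
F(r, o) = -54 (F(r, o) = (2*6)*(-9/2) = 12*(-9/2) = -54)
(14 + (2 - 1)*F(-3, 5))**2 = (14 + (2 - 1)*(-54))**2 = (14 + 1*(-54))**2 = (14 - 54)**2 = (-40)**2 = 1600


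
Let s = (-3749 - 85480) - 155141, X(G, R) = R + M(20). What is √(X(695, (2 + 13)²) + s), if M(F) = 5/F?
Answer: I*√976579/2 ≈ 494.11*I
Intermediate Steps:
X(G, R) = ¼ + R (X(G, R) = R + 5/20 = R + 5*(1/20) = R + ¼ = ¼ + R)
s = -244370 (s = -89229 - 155141 = -244370)
√(X(695, (2 + 13)²) + s) = √((¼ + (2 + 13)²) - 244370) = √((¼ + 15²) - 244370) = √((¼ + 225) - 244370) = √(901/4 - 244370) = √(-976579/4) = I*√976579/2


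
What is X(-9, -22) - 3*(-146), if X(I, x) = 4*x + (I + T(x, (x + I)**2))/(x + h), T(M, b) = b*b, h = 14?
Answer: -115089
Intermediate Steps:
T(M, b) = b**2
X(I, x) = 4*x + (I + (I + x)**4)/(14 + x) (X(I, x) = 4*x + (I + ((x + I)**2)**2)/(x + 14) = 4*x + (I + ((I + x)**2)**2)/(14 + x) = 4*x + (I + (I + x)**4)/(14 + x))
X(-9, -22) - 3*(-146) = (-9 + (-9 - 22)**4 + 4*(-22)**2 + 56*(-22))/(14 - 22) - 3*(-146) = (-9 + (-31)**4 + 4*484 - 1232)/(-8) + 438 = -(-9 + 923521 + 1936 - 1232)/8 + 438 = -1/8*924216 + 438 = -115527 + 438 = -115089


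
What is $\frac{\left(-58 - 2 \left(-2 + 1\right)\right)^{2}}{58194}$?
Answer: $\frac{1568}{29097} \approx 0.053889$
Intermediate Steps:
$\frac{\left(-58 - 2 \left(-2 + 1\right)\right)^{2}}{58194} = \left(-58 - -2\right)^{2} \cdot \frac{1}{58194} = \left(-58 + 2\right)^{2} \cdot \frac{1}{58194} = \left(-56\right)^{2} \cdot \frac{1}{58194} = 3136 \cdot \frac{1}{58194} = \frac{1568}{29097}$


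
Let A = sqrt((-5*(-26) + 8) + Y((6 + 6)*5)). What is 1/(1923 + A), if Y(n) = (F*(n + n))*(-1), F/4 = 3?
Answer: 641/1233077 - I*sqrt(1302)/3699231 ≈ 0.00051984 - 9.7543e-6*I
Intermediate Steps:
F = 12 (F = 4*3 = 12)
Y(n) = -24*n (Y(n) = (12*(n + n))*(-1) = (12*(2*n))*(-1) = (24*n)*(-1) = -24*n)
A = I*sqrt(1302) (A = sqrt((-5*(-26) + 8) - 24*(6 + 6)*5) = sqrt((130 + 8) - 288*5) = sqrt(138 - 24*60) = sqrt(138 - 1440) = sqrt(-1302) = I*sqrt(1302) ≈ 36.083*I)
1/(1923 + A) = 1/(1923 + I*sqrt(1302))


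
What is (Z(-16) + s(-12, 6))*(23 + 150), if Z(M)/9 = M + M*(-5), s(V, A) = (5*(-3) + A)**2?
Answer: 113661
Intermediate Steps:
s(V, A) = (-15 + A)**2
Z(M) = -36*M (Z(M) = 9*(M + M*(-5)) = 9*(M - 5*M) = 9*(-4*M) = -36*M)
(Z(-16) + s(-12, 6))*(23 + 150) = (-36*(-16) + (-15 + 6)**2)*(23 + 150) = (576 + (-9)**2)*173 = (576 + 81)*173 = 657*173 = 113661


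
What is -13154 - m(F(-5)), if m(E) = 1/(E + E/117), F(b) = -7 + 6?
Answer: -1552055/118 ≈ -13153.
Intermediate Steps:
F(b) = -1
m(E) = 117/(118*E) (m(E) = 1/(E + E*(1/117)) = 1/(E + E/117) = 1/(118*E/117) = 117/(118*E))
-13154 - m(F(-5)) = -13154 - 117/(118*(-1)) = -13154 - 117*(-1)/118 = -13154 - 1*(-117/118) = -13154 + 117/118 = -1552055/118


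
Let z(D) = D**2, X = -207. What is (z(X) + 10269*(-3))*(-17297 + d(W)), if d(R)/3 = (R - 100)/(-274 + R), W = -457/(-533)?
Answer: -30322059651072/145585 ≈ -2.0828e+8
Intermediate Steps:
W = 457/533 (W = -457*(-1/533) = 457/533 ≈ 0.85741)
d(R) = 3*(-100 + R)/(-274 + R) (d(R) = 3*((R - 100)/(-274 + R)) = 3*((-100 + R)/(-274 + R)) = 3*(-100 + R)/(-274 + R))
(z(X) + 10269*(-3))*(-17297 + d(W)) = ((-207)**2 + 10269*(-3))*(-17297 + 3*(-100 + 457/533)/(-274 + 457/533)) = (42849 - 30807)*(-17297 + 3*(-52843/533)/(-145585/533)) = 12042*(-17297 + 3*(-533/145585)*(-52843/533)) = 12042*(-17297 + 158529/145585) = 12042*(-2518025216/145585) = -30322059651072/145585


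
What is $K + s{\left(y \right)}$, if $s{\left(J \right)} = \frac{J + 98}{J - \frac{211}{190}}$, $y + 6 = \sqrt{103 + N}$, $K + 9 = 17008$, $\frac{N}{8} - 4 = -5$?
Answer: $\frac{27298523681}{1604299} + \frac{3577890 \sqrt{95}}{1604299} \approx 17038.0$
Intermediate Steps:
$N = -8$ ($N = 32 + 8 \left(-5\right) = 32 - 40 = -8$)
$K = 16999$ ($K = -9 + 17008 = 16999$)
$y = -6 + \sqrt{95}$ ($y = -6 + \sqrt{103 - 8} = -6 + \sqrt{95} \approx 3.7468$)
$s{\left(J \right)} = \frac{98 + J}{- \frac{211}{190} + J}$ ($s{\left(J \right)} = \frac{98 + J}{J - \frac{211}{190}} = \frac{98 + J}{- \frac{211}{190} + J}$)
$K + s{\left(y \right)} = 16999 + \frac{190 \left(98 - \left(6 - \sqrt{95}\right)\right)}{-211 + 190 \left(-6 + \sqrt{95}\right)} = 16999 + \frac{190 \left(92 + \sqrt{95}\right)}{-211 - \left(1140 - 190 \sqrt{95}\right)} = 16999 + \frac{190 \left(92 + \sqrt{95}\right)}{-1351 + 190 \sqrt{95}}$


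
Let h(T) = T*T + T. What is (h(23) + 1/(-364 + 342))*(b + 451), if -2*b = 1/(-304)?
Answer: 3329719887/13376 ≈ 2.4893e+5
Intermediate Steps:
h(T) = T + T**2 (h(T) = T**2 + T = T + T**2)
b = 1/608 (b = -1/2/(-304) = -1/2*(-1/304) = 1/608 ≈ 0.0016447)
(h(23) + 1/(-364 + 342))*(b + 451) = (23*(1 + 23) + 1/(-364 + 342))*(1/608 + 451) = (23*24 + 1/(-22))*(274209/608) = (552 - 1/22)*(274209/608) = (12143/22)*(274209/608) = 3329719887/13376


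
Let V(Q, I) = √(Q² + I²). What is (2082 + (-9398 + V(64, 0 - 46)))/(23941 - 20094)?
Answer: -7316/3847 + 2*√1553/3847 ≈ -1.8813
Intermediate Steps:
V(Q, I) = √(I² + Q²)
(2082 + (-9398 + V(64, 0 - 46)))/(23941 - 20094) = (2082 + (-9398 + √((0 - 46)² + 64²)))/(23941 - 20094) = (2082 + (-9398 + √((-46)² + 4096)))/3847 = (2082 + (-9398 + √(2116 + 4096)))*(1/3847) = (2082 + (-9398 + √6212))*(1/3847) = (2082 + (-9398 + 2*√1553))*(1/3847) = (-7316 + 2*√1553)*(1/3847) = -7316/3847 + 2*√1553/3847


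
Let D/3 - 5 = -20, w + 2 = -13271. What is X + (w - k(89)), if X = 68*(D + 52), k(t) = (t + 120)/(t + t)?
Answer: -2278075/178 ≈ -12798.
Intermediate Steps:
w = -13273 (w = -2 - 13271 = -13273)
k(t) = (120 + t)/(2*t) (k(t) = (120 + t)/((2*t)) = (120 + t)*(1/(2*t)) = (120 + t)/(2*t))
D = -45 (D = 15 + 3*(-20) = 15 - 60 = -45)
X = 476 (X = 68*(-45 + 52) = 68*7 = 476)
X + (w - k(89)) = 476 + (-13273 - (120 + 89)/(2*89)) = 476 + (-13273 - 209/(2*89)) = 476 + (-13273 - 1*209/178) = 476 + (-13273 - 209/178) = 476 - 2362803/178 = -2278075/178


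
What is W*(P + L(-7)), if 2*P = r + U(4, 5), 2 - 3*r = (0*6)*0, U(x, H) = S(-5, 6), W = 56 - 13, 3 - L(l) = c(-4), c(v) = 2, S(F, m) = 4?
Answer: 430/3 ≈ 143.33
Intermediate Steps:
L(l) = 1 (L(l) = 3 - 1*2 = 3 - 2 = 1)
W = 43
U(x, H) = 4
r = ⅔ (r = ⅔ - 0*6*0/3 = ⅔ - 0*0 = ⅔ - ⅓*0 = ⅔ + 0 = ⅔ ≈ 0.66667)
P = 7/3 (P = (⅔ + 4)/2 = (½)*(14/3) = 7/3 ≈ 2.3333)
W*(P + L(-7)) = 43*(7/3 + 1) = 43*(10/3) = 430/3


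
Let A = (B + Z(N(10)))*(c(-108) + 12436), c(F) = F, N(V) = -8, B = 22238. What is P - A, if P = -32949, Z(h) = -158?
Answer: -272235189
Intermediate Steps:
A = 272202240 (A = (22238 - 158)*(-108 + 12436) = 22080*12328 = 272202240)
P - A = -32949 - 1*272202240 = -32949 - 272202240 = -272235189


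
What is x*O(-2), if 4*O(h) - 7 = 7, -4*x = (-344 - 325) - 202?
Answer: 6097/8 ≈ 762.13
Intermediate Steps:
x = 871/4 (x = -((-344 - 325) - 202)/4 = -(-669 - 202)/4 = -¼*(-871) = 871/4 ≈ 217.75)
O(h) = 7/2 (O(h) = 7/4 + (¼)*7 = 7/4 + 7/4 = 7/2)
x*O(-2) = (871/4)*(7/2) = 6097/8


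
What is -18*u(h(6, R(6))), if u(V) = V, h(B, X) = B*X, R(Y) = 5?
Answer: -540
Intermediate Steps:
-18*u(h(6, R(6))) = -108*5 = -18*30 = -540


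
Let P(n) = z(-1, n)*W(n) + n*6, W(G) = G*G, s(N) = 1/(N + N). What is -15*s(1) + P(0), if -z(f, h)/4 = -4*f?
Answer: -15/2 ≈ -7.5000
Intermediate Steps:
z(f, h) = 16*f (z(f, h) = -(-16)*f = 16*f)
s(N) = 1/(2*N)
W(G) = G²
P(n) = -16*n² + 6*n (P(n) = (16*(-1))*n² + n*6 = -16*n² + 6*n)
-15*s(1) + P(0) = -15/(2*1) + 2*0*(3 - 8*0) = -15/2 + 2*0*(3 + 0) = -15*½ + 2*0*3 = -15/2 + 0 = -15/2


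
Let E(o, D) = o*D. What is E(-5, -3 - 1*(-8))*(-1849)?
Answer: 46225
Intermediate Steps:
E(o, D) = D*o
E(-5, -3 - 1*(-8))*(-1849) = ((-3 - 1*(-8))*(-5))*(-1849) = ((-3 + 8)*(-5))*(-1849) = (5*(-5))*(-1849) = -25*(-1849) = 46225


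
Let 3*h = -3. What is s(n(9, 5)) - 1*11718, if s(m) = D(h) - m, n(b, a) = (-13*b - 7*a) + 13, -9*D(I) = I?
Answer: -104210/9 ≈ -11579.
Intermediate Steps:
h = -1 (h = (⅓)*(-3) = -1)
D(I) = -I/9
n(b, a) = 13 - 13*b - 7*a
s(m) = ⅑ - m (s(m) = -⅑*(-1) - m = ⅑ - m)
s(n(9, 5)) - 1*11718 = (⅑ - (13 - 13*9 - 7*5)) - 1*11718 = (⅑ - (13 - 117 - 35)) - 11718 = (⅑ - 1*(-139)) - 11718 = (⅑ + 139) - 11718 = 1252/9 - 11718 = -104210/9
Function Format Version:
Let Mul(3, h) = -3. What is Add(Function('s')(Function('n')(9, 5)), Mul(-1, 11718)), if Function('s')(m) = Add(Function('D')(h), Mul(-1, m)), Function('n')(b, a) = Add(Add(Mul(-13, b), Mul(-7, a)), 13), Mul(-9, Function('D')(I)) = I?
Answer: Rational(-104210, 9) ≈ -11579.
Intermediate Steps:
h = -1 (h = Mul(Rational(1, 3), -3) = -1)
Function('D')(I) = Mul(Rational(-1, 9), I)
Function('n')(b, a) = Add(13, Mul(-13, b), Mul(-7, a))
Function('s')(m) = Add(Rational(1, 9), Mul(-1, m)) (Function('s')(m) = Add(Mul(Rational(-1, 9), -1), Mul(-1, m)) = Add(Rational(1, 9), Mul(-1, m)))
Add(Function('s')(Function('n')(9, 5)), Mul(-1, 11718)) = Add(Add(Rational(1, 9), Mul(-1, Add(13, Mul(-13, 9), Mul(-7, 5)))), Mul(-1, 11718)) = Add(Add(Rational(1, 9), Mul(-1, Add(13, -117, -35))), -11718) = Add(Add(Rational(1, 9), Mul(-1, -139)), -11718) = Add(Add(Rational(1, 9), 139), -11718) = Add(Rational(1252, 9), -11718) = Rational(-104210, 9)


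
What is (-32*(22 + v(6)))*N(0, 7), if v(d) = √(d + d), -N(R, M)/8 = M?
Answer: 39424 + 3584*√3 ≈ 45632.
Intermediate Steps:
N(R, M) = -8*M
v(d) = √2*√d (v(d) = √(2*d) = √2*√d)
(-32*(22 + v(6)))*N(0, 7) = (-32*(22 + √2*√6))*(-8*7) = -32*(22 + 2*√3)*(-56) = (-704 - 64*√3)*(-56) = 39424 + 3584*√3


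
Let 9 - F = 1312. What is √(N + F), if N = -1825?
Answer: 2*I*√782 ≈ 55.929*I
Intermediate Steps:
F = -1303 (F = 9 - 1*1312 = 9 - 1312 = -1303)
√(N + F) = √(-1825 - 1303) = √(-3128) = 2*I*√782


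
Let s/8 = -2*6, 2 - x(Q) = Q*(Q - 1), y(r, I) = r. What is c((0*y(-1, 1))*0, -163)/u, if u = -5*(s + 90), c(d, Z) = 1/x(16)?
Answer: -1/7140 ≈ -0.00014006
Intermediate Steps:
x(Q) = 2 - Q*(-1 + Q) (x(Q) = 2 - Q*(Q - 1) = 2 - Q*(-1 + Q))
s = -96 (s = 8*(-2*6) = 8*(-12) = -96)
c(d, Z) = -1/238 (c(d, Z) = 1/(2 + 16 - 1*16²) = 1/(2 + 16 - 1*256) = 1/(2 + 16 - 256) = 1/(-238) = -1/238)
u = 30 (u = -5*(-96 + 90) = -5*(-6) = 30)
c((0*y(-1, 1))*0, -163)/u = -1/238/30 = -1/238*1/30 = -1/7140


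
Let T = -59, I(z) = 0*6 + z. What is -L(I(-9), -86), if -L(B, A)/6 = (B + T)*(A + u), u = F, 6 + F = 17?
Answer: 30600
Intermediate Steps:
F = 11 (F = -6 + 17 = 11)
I(z) = z (I(z) = 0 + z = z)
u = 11
L(B, A) = -6*(-59 + B)*(11 + A) (L(B, A) = -6*(B - 59)*(A + 11) = -6*(-59 + B)*(11 + A))
-L(I(-9), -86) = -(3894 - 66*(-9) + 354*(-86) - 6*(-86)*(-9)) = -(3894 + 594 - 30444 - 4644) = -1*(-30600) = 30600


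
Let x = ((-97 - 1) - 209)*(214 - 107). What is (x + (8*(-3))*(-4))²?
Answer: 1072759009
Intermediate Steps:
x = -32849 (x = (-98 - 209)*107 = -307*107 = -32849)
(x + (8*(-3))*(-4))² = (-32849 + (8*(-3))*(-4))² = (-32849 - 24*(-4))² = (-32849 + 96)² = (-32753)² = 1072759009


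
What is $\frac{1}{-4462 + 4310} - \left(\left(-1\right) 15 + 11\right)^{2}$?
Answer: $- \frac{2433}{152} \approx -16.007$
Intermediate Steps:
$\frac{1}{-4462 + 4310} - \left(\left(-1\right) 15 + 11\right)^{2} = \frac{1}{-152} - \left(-15 + 11\right)^{2} = - \frac{1}{152} - \left(-4\right)^{2} = - \frac{1}{152} - 16 = - \frac{2433}{152}$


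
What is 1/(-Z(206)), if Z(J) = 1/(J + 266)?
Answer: -472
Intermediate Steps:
Z(J) = 1/(266 + J)
1/(-Z(206)) = 1/(-1/(266 + 206)) = 1/(-1/472) = -472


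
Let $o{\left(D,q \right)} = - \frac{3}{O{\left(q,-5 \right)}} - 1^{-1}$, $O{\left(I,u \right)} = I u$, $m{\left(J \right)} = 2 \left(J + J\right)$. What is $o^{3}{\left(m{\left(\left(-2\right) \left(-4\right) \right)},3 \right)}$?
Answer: $- \frac{64}{125} \approx -0.512$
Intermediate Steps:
$m{\left(J \right)} = 4 J$ ($m{\left(J \right)} = 2 \cdot 2 J = 4 J$)
$o{\left(D,q \right)} = -1 + \frac{3}{5 q}$ ($o{\left(D,q \right)} = - \frac{3}{q \left(-5\right)} - 1^{-1} = - \frac{3}{\left(-5\right) q} - 1 = - 3 \left(- \frac{1}{5 q}\right) - 1 = \frac{3}{5 q} - 1 = -1 + \frac{3}{5 q}$)
$o^{3}{\left(m{\left(\left(-2\right) \left(-4\right) \right)},3 \right)} = \left(\frac{\frac{3}{5} - 3}{3}\right)^{3} = \left(\frac{1}{3} \left(- \frac{12}{5}\right)\right)^{3} = \left(- \frac{4}{5}\right)^{3} = - \frac{64}{125}$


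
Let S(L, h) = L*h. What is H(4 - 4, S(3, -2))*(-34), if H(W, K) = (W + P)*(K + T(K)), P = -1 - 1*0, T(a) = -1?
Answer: -238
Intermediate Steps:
P = -1 (P = -1 + 0 = -1)
H(W, K) = (-1 + K)*(-1 + W) (H(W, K) = (W - 1)*(K - 1) = (-1 + W)*(-1 + K) = (-1 + K)*(-1 + W))
H(4 - 4, S(3, -2))*(-34) = (1 - 3*(-2) - (4 - 4) + (3*(-2))*(4 - 4))*(-34) = (1 - 1*(-6) - 1*0 - 6*0)*(-34) = (1 + 6 + 0 + 0)*(-34) = 7*(-34) = -238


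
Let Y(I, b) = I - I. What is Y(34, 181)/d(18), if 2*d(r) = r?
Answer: 0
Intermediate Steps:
d(r) = r/2
Y(I, b) = 0
Y(34, 181)/d(18) = 0/(((1/2)*18)) = 0/9 = 0*(1/9) = 0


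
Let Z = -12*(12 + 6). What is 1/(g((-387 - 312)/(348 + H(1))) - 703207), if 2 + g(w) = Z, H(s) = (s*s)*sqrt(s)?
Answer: -1/703425 ≈ -1.4216e-6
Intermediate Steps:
H(s) = s**(5/2) (H(s) = s**2*sqrt(s) = s**(5/2))
Z = -216 (Z = -12*18 = -216)
g(w) = -218 (g(w) = -2 - 216 = -218)
1/(g((-387 - 312)/(348 + H(1))) - 703207) = 1/(-218 - 703207) = 1/(-703425) = -1/703425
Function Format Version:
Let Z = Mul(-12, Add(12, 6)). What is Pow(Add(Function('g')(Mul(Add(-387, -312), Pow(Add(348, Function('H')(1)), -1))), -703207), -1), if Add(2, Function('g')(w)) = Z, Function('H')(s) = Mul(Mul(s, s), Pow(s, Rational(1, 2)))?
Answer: Rational(-1, 703425) ≈ -1.4216e-6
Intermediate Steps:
Function('H')(s) = Pow(s, Rational(5, 2)) (Function('H')(s) = Mul(Pow(s, 2), Pow(s, Rational(1, 2))) = Pow(s, Rational(5, 2)))
Z = -216 (Z = Mul(-12, 18) = -216)
Function('g')(w) = -218 (Function('g')(w) = Add(-2, -216) = -218)
Pow(Add(Function('g')(Mul(Add(-387, -312), Pow(Add(348, Function('H')(1)), -1))), -703207), -1) = Pow(Add(-218, -703207), -1) = Pow(-703425, -1) = Rational(-1, 703425)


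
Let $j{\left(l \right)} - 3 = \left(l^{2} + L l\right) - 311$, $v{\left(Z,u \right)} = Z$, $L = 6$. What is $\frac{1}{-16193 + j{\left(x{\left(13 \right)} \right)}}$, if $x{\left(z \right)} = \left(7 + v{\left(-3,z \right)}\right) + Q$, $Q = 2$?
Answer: $- \frac{1}{16429} \approx -6.0868 \cdot 10^{-5}$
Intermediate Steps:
$x{\left(z \right)} = 6$ ($x{\left(z \right)} = \left(7 - 3\right) + 2 = 4 + 2 = 6$)
$j{\left(l \right)} = -308 + l^{2} + 6 l$ ($j{\left(l \right)} = 3 - \left(311 - l^{2} - 6 l\right) = 3 + \left(-311 + l^{2} + 6 l\right) = -308 + l^{2} + 6 l$)
$\frac{1}{-16193 + j{\left(x{\left(13 \right)} \right)}} = \frac{1}{-16193 + \left(-308 + 6^{2} + 6 \cdot 6\right)} = \frac{1}{-16193 + \left(-308 + 36 + 36\right)} = \frac{1}{-16193 - 236} = \frac{1}{-16429} = - \frac{1}{16429}$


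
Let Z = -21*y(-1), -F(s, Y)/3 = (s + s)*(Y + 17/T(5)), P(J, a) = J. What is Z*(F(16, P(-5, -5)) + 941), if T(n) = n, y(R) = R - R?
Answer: 0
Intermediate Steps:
y(R) = 0
F(s, Y) = -6*s*(17/5 + Y) (F(s, Y) = -3*(s + s)*(Y + 17/5) = -3*2*s*(Y + 17*(1/5)) = -3*2*s*(Y + 17/5) = -3*2*s*(17/5 + Y) = -6*s*(17/5 + Y))
Z = 0 (Z = -21*0 = 0)
Z*(F(16, P(-5, -5)) + 941) = 0*((6/5)*16*(-17 - 5*(-5)) + 941) = 0*((6/5)*16*(-17 + 25) + 941) = 0*((6/5)*16*8 + 941) = 0*(768/5 + 941) = 0*(5473/5) = 0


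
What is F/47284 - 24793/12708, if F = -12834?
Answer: -333851671/150221268 ≈ -2.2224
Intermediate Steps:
F/47284 - 24793/12708 = -12834/47284 - 24793/12708 = -12834*1/47284 - 24793*1/12708 = -6417/23642 - 24793/12708 = -333851671/150221268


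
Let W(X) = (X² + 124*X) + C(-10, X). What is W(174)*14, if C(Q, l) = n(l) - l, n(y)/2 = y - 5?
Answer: 728224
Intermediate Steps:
n(y) = -10 + 2*y (n(y) = 2*(y - 5) = 2*(-5 + y) = -10 + 2*y)
C(Q, l) = -10 + l (C(Q, l) = (-10 + 2*l) - l = -10 + l)
W(X) = -10 + X² + 125*X (W(X) = (X² + 124*X) + (-10 + X) = -10 + X² + 125*X)
W(174)*14 = (-10 + 174² + 125*174)*14 = (-10 + 30276 + 21750)*14 = 52016*14 = 728224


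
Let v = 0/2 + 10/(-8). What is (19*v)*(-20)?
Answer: 475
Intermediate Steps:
v = -5/4 (v = 0*(½) + 10*(-⅛) = 0 - 5/4 = -5/4 ≈ -1.2500)
(19*v)*(-20) = (19*(-5/4))*(-20) = -95/4*(-20) = 475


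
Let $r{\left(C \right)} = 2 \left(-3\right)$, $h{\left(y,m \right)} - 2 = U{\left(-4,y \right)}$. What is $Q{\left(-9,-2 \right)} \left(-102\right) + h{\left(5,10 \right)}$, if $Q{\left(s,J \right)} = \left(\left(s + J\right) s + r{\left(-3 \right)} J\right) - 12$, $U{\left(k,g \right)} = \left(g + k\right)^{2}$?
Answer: $-10095$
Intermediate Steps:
$h{\left(y,m \right)} = 2 + \left(-4 + y\right)^{2}$ ($h{\left(y,m \right)} = 2 + \left(y - 4\right)^{2} = 2 + \left(-4 + y\right)^{2}$)
$r{\left(C \right)} = -6$
$Q{\left(s,J \right)} = -12 - 6 J + s \left(J + s\right)$ ($Q{\left(s,J \right)} = \left(\left(s + J\right) s - 6 J\right) - 12 = \left(\left(J + s\right) s - 6 J\right) - 12 = \left(s \left(J + s\right) - 6 J\right) - 12 = \left(- 6 J + s \left(J + s\right)\right) - 12 = -12 - 6 J + s \left(J + s\right)$)
$Q{\left(-9,-2 \right)} \left(-102\right) + h{\left(5,10 \right)} = \left(-12 + \left(-9\right)^{2} - -12 - -18\right) \left(-102\right) + \left(2 + \left(-4 + 5\right)^{2}\right) = \left(-12 + 81 + 12 + 18\right) \left(-102\right) + \left(2 + 1^{2}\right) = 99 \left(-102\right) + \left(2 + 1\right) = -10098 + 3 = -10095$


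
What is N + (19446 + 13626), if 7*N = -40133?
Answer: 191371/7 ≈ 27339.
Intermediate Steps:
N = -40133/7 (N = (⅐)*(-40133) = -40133/7 ≈ -5733.3)
N + (19446 + 13626) = -40133/7 + (19446 + 13626) = -40133/7 + 33072 = 191371/7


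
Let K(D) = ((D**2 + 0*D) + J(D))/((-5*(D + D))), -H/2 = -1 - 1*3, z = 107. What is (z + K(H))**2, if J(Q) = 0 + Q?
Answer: 1125721/100 ≈ 11257.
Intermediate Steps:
J(Q) = Q
H = 8 (H = -2*(-1 - 1*3) = -2*(-1 - 3) = -2*(-4) = 8)
K(D) = -(D + D**2)/(10*D) (K(D) = ((D**2 + 0*D) + D)/((-5*(D + D))) = ((D**2 + 0) + D)/((-10*D)) = (D**2 + D)/((-10*D)) = (D + D**2)*(-1/(10*D)) = -(D + D**2)/(10*D))
(z + K(H))**2 = (107 + (-1/10 - 1/10*8))**2 = (107 + (-1/10 - 4/5))**2 = (107 - 9/10)**2 = (1061/10)**2 = 1125721/100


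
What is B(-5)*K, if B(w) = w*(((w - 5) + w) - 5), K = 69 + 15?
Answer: 8400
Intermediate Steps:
K = 84
B(w) = w*(-10 + 2*w) (B(w) = w*(((-5 + w) + w) - 5) = w*((-5 + 2*w) - 5) = w*(-10 + 2*w))
B(-5)*K = (2*(-5)*(-5 - 5))*84 = (2*(-5)*(-10))*84 = 100*84 = 8400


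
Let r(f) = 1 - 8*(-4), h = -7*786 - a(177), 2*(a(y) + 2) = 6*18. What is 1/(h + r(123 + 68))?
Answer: -1/5521 ≈ -0.00018113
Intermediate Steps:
a(y) = 52 (a(y) = -2 + (6*18)/2 = -2 + (½)*108 = -2 + 54 = 52)
h = -5554 (h = -7*786 - 1*52 = -5502 - 52 = -5554)
r(f) = 33 (r(f) = 1 + 32 = 33)
1/(h + r(123 + 68)) = 1/(-5554 + 33) = 1/(-5521) = -1/5521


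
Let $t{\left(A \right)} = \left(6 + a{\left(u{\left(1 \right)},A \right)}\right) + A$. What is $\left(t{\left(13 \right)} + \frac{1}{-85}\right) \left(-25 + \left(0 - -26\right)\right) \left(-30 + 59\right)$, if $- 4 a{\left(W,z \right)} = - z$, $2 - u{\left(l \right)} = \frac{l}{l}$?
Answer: $\frac{219269}{340} \approx 644.91$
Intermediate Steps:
$u{\left(l \right)} = 1$ ($u{\left(l \right)} = 2 - \frac{l}{l} = 2 - 1 = 1$)
$a{\left(W,z \right)} = \frac{z}{4}$ ($a{\left(W,z \right)} = - \frac{\left(-1\right) z}{4} = \frac{z}{4}$)
$t{\left(A \right)} = 6 + \frac{5 A}{4}$ ($t{\left(A \right)} = \left(6 + \frac{A}{4}\right) + A = 6 + \frac{5 A}{4}$)
$\left(t{\left(13 \right)} + \frac{1}{-85}\right) \left(-25 + \left(0 - -26\right)\right) \left(-30 + 59\right) = \left(\left(6 + \frac{5}{4} \cdot 13\right) + \frac{1}{-85}\right) \left(-25 + \left(0 - -26\right)\right) \left(-30 + 59\right) = \left(\left(6 + \frac{65}{4}\right) - \frac{1}{85}\right) \left(-25 + \left(0 + 26\right)\right) 29 = \left(\frac{89}{4} - \frac{1}{85}\right) \left(-25 + 26\right) 29 = \frac{7561 \cdot 1 \cdot 29}{340} = \frac{7561}{340} \cdot 29 = \frac{219269}{340}$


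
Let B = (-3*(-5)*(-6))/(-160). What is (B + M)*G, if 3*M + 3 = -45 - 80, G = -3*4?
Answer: 2021/4 ≈ 505.25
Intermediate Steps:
G = -12
B = 9/16 (B = (15*(-6))*(-1/160) = -90*(-1/160) = 9/16 ≈ 0.56250)
M = -128/3 (M = -1 + (-45 - 80)/3 = -1 + (⅓)*(-125) = -1 - 125/3 = -128/3 ≈ -42.667)
(B + M)*G = (9/16 - 128/3)*(-12) = -2021/48*(-12) = 2021/4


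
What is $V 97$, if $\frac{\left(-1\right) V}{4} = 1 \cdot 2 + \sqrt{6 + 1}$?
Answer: $-776 - 388 \sqrt{7} \approx -1802.6$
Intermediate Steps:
$V = -8 - 4 \sqrt{7}$ ($V = - 4 \left(1 \cdot 2 + \sqrt{6 + 1}\right) = - 4 \left(2 + \sqrt{7}\right) = -8 - 4 \sqrt{7} \approx -18.583$)
$V 97 = \left(-8 - 4 \sqrt{7}\right) 97 = -776 - 388 \sqrt{7}$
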